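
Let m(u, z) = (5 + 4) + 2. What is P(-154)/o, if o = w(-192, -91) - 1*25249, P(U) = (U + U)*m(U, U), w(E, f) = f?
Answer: 121/905 ≈ 0.13370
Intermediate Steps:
m(u, z) = 11 (m(u, z) = 9 + 2 = 11)
P(U) = 22*U (P(U) = (U + U)*11 = (2*U)*11 = 22*U)
o = -25340 (o = -91 - 1*25249 = -91 - 25249 = -25340)
P(-154)/o = (22*(-154))/(-25340) = -3388*(-1/25340) = 121/905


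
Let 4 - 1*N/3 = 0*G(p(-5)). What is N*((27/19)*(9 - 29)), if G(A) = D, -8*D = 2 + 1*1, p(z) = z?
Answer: -6480/19 ≈ -341.05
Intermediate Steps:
D = -3/8 (D = -(2 + 1*1)/8 = -(2 + 1)/8 = -⅛*3 = -3/8 ≈ -0.37500)
G(A) = -3/8
N = 12 (N = 12 - 0*(-3)/8 = 12 - 3*0 = 12 + 0 = 12)
N*((27/19)*(9 - 29)) = 12*((27/19)*(9 - 29)) = 12*((27*(1/19))*(-20)) = 12*((27/19)*(-20)) = 12*(-540/19) = -6480/19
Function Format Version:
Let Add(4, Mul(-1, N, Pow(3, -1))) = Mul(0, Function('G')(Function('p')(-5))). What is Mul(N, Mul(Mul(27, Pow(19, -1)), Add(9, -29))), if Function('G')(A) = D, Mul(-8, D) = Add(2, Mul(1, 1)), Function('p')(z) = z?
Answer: Rational(-6480, 19) ≈ -341.05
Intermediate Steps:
D = Rational(-3, 8) (D = Mul(Rational(-1, 8), Add(2, Mul(1, 1))) = Mul(Rational(-1, 8), Add(2, 1)) = Mul(Rational(-1, 8), 3) = Rational(-3, 8) ≈ -0.37500)
Function('G')(A) = Rational(-3, 8)
N = 12 (N = Add(12, Mul(-3, Mul(0, Rational(-3, 8)))) = Add(12, Mul(-3, 0)) = Add(12, 0) = 12)
Mul(N, Mul(Mul(27, Pow(19, -1)), Add(9, -29))) = Mul(12, Mul(Mul(27, Pow(19, -1)), Add(9, -29))) = Mul(12, Mul(Mul(27, Rational(1, 19)), -20)) = Mul(12, Mul(Rational(27, 19), -20)) = Mul(12, Rational(-540, 19)) = Rational(-6480, 19)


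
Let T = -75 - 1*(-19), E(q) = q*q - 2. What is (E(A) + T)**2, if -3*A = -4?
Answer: 256036/81 ≈ 3160.9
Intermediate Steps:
A = 4/3 (A = -1/3*(-4) = 4/3 ≈ 1.3333)
E(q) = -2 + q**2 (E(q) = q**2 - 2 = -2 + q**2)
T = -56 (T = -75 + 19 = -56)
(E(A) + T)**2 = ((-2 + (4/3)**2) - 56)**2 = ((-2 + 16/9) - 56)**2 = (-2/9 - 56)**2 = (-506/9)**2 = 256036/81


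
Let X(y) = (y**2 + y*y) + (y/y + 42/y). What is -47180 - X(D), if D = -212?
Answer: -14529293/106 ≈ -1.3707e+5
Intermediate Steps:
X(y) = 1 + 2*y**2 + 42/y (X(y) = (y**2 + y**2) + (1 + 42/y) = 2*y**2 + (1 + 42/y) = 1 + 2*y**2 + 42/y)
-47180 - X(D) = -47180 - (42 - 212 + 2*(-212)**3)/(-212) = -47180 - (-1)*(42 - 212 + 2*(-9528128))/212 = -47180 - (-1)*(42 - 212 - 19056256)/212 = -47180 - (-1)*(-19056426)/212 = -47180 - 1*9528213/106 = -47180 - 9528213/106 = -14529293/106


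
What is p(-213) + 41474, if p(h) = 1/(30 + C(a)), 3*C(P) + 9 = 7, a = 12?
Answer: 3649715/88 ≈ 41474.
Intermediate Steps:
C(P) = -⅔ (C(P) = -3 + (⅓)*7 = -3 + 7/3 = -⅔)
p(h) = 3/88 (p(h) = 1/(30 - ⅔) = 1/(88/3) = 3/88)
p(-213) + 41474 = 3/88 + 41474 = 3649715/88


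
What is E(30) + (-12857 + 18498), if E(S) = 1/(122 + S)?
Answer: 857433/152 ≈ 5641.0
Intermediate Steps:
E(30) + (-12857 + 18498) = 1/(122 + 30) + (-12857 + 18498) = 1/152 + 5641 = 857433/152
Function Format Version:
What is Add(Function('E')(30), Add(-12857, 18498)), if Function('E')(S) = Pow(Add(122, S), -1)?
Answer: Rational(857433, 152) ≈ 5641.0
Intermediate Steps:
Add(Function('E')(30), Add(-12857, 18498)) = Add(Pow(Add(122, 30), -1), Add(-12857, 18498)) = Add(Pow(152, -1), 5641) = Add(Rational(1, 152), 5641) = Rational(857433, 152)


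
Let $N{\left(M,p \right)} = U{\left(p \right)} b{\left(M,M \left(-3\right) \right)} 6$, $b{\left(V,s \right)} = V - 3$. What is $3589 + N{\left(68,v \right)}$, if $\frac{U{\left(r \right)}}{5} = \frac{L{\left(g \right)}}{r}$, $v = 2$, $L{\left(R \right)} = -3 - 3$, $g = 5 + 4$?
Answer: $-2261$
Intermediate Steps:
$g = 9$
$L{\left(R \right)} = -6$
$b{\left(V,s \right)} = -3 + V$
$U{\left(r \right)} = - \frac{30}{r}$ ($U{\left(r \right)} = 5 \left(- \frac{6}{r}\right) = - \frac{30}{r}$)
$N{\left(M,p \right)} = - \frac{180 \left(-3 + M\right)}{p}$ ($N{\left(M,p \right)} = - \frac{30}{p} \left(-3 + M\right) 6 = - \frac{30 \left(-3 + M\right)}{p} 6 = - \frac{180 \left(-3 + M\right)}{p}$)
$3589 + N{\left(68,v \right)} = 3589 + \frac{180 \left(3 - 68\right)}{2} = 3589 + 180 \cdot \frac{1}{2} \left(3 - 68\right) = 3589 + 180 \cdot \frac{1}{2} \left(-65\right) = 3589 - 5850 = -2261$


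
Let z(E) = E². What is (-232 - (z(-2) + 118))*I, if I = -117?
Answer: 41418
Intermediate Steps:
(-232 - (z(-2) + 118))*I = (-232 - ((-2)² + 118))*(-117) = (-232 - (4 + 118))*(-117) = (-232 - 1*122)*(-117) = (-232 - 122)*(-117) = -354*(-117) = 41418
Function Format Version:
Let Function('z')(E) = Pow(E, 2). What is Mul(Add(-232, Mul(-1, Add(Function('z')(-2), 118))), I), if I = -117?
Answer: 41418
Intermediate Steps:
Mul(Add(-232, Mul(-1, Add(Function('z')(-2), 118))), I) = Mul(Add(-232, Mul(-1, Add(Pow(-2, 2), 118))), -117) = Mul(Add(-232, Mul(-1, Add(4, 118))), -117) = Mul(Add(-232, Mul(-1, 122)), -117) = Mul(Add(-232, -122), -117) = Mul(-354, -117) = 41418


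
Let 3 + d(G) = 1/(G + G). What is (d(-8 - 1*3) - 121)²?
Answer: 7447441/484 ≈ 15387.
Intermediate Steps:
d(G) = -3 + 1/(2*G) (d(G) = -3 + 1/(G + G) = -3 + 1/(2*G))
(d(-8 - 1*3) - 121)² = ((-3 + 1/(2*(-8 - 1*3))) - 121)² = ((-3 + 1/(2*(-8 - 3))) - 121)² = ((-3 + (½)/(-11)) - 121)² = ((-3 + (½)*(-1/11)) - 121)² = ((-3 - 1/22) - 121)² = (-67/22 - 121)² = (-2729/22)² = 7447441/484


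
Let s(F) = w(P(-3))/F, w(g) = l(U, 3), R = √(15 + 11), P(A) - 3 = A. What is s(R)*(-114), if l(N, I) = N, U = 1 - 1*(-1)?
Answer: -114*√26/13 ≈ -44.714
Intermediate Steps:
P(A) = 3 + A
R = √26 ≈ 5.0990
U = 2 (U = 1 + 1 = 2)
w(g) = 2
s(F) = 2/F
s(R)*(-114) = (2/(√26))*(-114) = (2*(√26/26))*(-114) = (√26/13)*(-114) = -114*√26/13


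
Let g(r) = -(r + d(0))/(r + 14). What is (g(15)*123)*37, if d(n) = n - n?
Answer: -68265/29 ≈ -2354.0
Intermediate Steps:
d(n) = 0
g(r) = -r/(14 + r) (g(r) = -(r + 0)/(r + 14) = -r/(14 + r))
(g(15)*123)*37 = (-1*15/(14 + 15)*123)*37 = (-1*15/29*123)*37 = (-1*15*1/29*123)*37 = -15/29*123*37 = -1845/29*37 = -68265/29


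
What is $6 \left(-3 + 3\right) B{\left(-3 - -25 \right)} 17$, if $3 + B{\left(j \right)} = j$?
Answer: $0$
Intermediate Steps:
$B{\left(j \right)} = -3 + j$
$6 \left(-3 + 3\right) B{\left(-3 - -25 \right)} 17 = 6 \left(-3 + 3\right) \left(-3 - -22\right) 17 = 6 \cdot 0 \left(-3 + \left(-3 + 25\right)\right) 17 = 0 \left(-3 + 22\right) 17 = 0 \cdot 19 \cdot 17 = 0 \cdot 17 = 0$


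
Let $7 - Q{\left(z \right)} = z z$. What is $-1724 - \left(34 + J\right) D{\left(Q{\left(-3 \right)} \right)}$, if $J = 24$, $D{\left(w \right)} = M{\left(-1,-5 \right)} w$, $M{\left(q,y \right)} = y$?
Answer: $-2304$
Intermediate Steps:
$Q{\left(z \right)} = 7 - z^{2}$ ($Q{\left(z \right)} = 7 - z z = 7 - z^{2}$)
$D{\left(w \right)} = - 5 w$
$-1724 - \left(34 + J\right) D{\left(Q{\left(-3 \right)} \right)} = -1724 - \left(34 + 24\right) \left(- 5 \left(7 - \left(-3\right)^{2}\right)\right) = -1724 - 58 \left(- 5 \left(7 - 9\right)\right) = -1724 - 58 \left(\left(-5\right) \left(-2\right)\right) = -1724 - 58 \cdot 10 = -1724 - 580 = -2304$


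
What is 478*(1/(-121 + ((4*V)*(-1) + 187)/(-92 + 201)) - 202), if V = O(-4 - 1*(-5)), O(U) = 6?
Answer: -628895279/6513 ≈ -96560.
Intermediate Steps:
V = 6
478*(1/(-121 + ((4*V)*(-1) + 187)/(-92 + 201)) - 202) = 478*(1/(-121 + ((4*6)*(-1) + 187)/(-92 + 201)) - 202) = 478*(1/(-121 + (24*(-1) + 187)/109) - 202) = 478*(1/(-121 + (-24 + 187)*(1/109)) - 202) = 478*(1/(-121 + 163*(1/109)) - 202) = 478*(1/(-121 + 163/109) - 202) = 478*(1/(-13026/109) - 202) = 478*(-109/13026 - 202) = 478*(-2631361/13026) = -628895279/6513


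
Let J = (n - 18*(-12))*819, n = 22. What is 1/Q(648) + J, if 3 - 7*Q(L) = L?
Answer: 125724683/645 ≈ 1.9492e+5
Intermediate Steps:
Q(L) = 3/7 - L/7
J = 194922 (J = (22 - 18*(-12))*819 = (22 + 216)*819 = 238*819 = 194922)
1/Q(648) + J = 1/(3/7 - ⅐*648) + 194922 = 1/(3/7 - 648/7) + 194922 = 1/(-645/7) + 194922 = -7/645 + 194922 = 125724683/645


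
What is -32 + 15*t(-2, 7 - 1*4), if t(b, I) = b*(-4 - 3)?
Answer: 178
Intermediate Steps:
t(b, I) = -7*b (t(b, I) = b*(-7) = -7*b)
-32 + 15*t(-2, 7 - 1*4) = -32 + 15*(-7*(-2)) = -32 + 15*14 = -32 + 210 = 178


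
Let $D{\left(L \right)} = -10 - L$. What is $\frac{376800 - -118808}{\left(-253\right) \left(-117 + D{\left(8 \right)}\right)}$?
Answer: $\frac{495608}{34155} \approx 14.511$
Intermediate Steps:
$\frac{376800 - -118808}{\left(-253\right) \left(-117 + D{\left(8 \right)}\right)} = \frac{376800 - -118808}{\left(-253\right) \left(-117 - 18\right)} = \frac{376800 + 118808}{\left(-253\right) \left(-117 - 18\right)} = \frac{495608}{\left(-253\right) \left(-117 - 18\right)} = \frac{495608}{\left(-253\right) \left(-135\right)} = \frac{495608}{34155}$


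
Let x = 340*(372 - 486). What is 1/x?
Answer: -1/38760 ≈ -2.5800e-5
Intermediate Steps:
x = -38760 (x = 340*(-114) = -38760)
1/x = 1/(-38760) = -1/38760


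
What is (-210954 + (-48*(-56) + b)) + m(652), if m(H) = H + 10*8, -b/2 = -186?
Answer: -207162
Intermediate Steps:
b = 372 (b = -2*(-186) = 372)
m(H) = 80 + H (m(H) = H + 80 = 80 + H)
(-210954 + (-48*(-56) + b)) + m(652) = (-210954 + (-48*(-56) + 372)) + (80 + 652) = (-210954 + (2688 + 372)) + 732 = (-210954 + 3060) + 732 = -207894 + 732 = -207162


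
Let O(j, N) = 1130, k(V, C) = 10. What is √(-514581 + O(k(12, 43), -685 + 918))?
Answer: I*√513451 ≈ 716.55*I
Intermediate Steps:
√(-514581 + O(k(12, 43), -685 + 918)) = √(-514581 + 1130) = √(-513451) = I*√513451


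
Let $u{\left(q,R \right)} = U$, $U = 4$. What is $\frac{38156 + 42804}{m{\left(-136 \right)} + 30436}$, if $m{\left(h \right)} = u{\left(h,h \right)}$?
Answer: $\frac{2024}{761} \approx 2.6597$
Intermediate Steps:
$u{\left(q,R \right)} = 4$
$m{\left(h \right)} = 4$
$\frac{38156 + 42804}{m{\left(-136 \right)} + 30436} = \frac{38156 + 42804}{4 + 30436} = \frac{80960}{30440} = 80960 \cdot \frac{1}{30440} = \frac{2024}{761}$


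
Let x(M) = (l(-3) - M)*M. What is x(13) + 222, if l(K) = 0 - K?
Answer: 92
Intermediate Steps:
l(K) = -K
x(M) = M*(3 - M) (x(M) = (-1*(-3) - M)*M = (3 - M)*M = M*(3 - M))
x(13) + 222 = 13*(3 - 1*13) + 222 = 13*(3 - 13) + 222 = 13*(-10) + 222 = -130 + 222 = 92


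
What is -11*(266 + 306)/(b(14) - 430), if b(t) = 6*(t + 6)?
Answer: 3146/155 ≈ 20.297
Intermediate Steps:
b(t) = 36 + 6*t (b(t) = 6*(6 + t) = 36 + 6*t)
-11*(266 + 306)/(b(14) - 430) = -11*(266 + 306)/((36 + 6*14) - 430) = -6292/((36 + 84) - 430) = -6292/(120 - 430) = -6292/(-310) = -6292*(-1)/310 = -11*(-286/155) = 3146/155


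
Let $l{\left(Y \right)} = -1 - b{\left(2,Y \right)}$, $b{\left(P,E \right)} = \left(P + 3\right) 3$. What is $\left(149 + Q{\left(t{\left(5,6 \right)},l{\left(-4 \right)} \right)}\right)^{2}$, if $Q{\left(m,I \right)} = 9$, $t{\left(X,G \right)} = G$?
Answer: $24964$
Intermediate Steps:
$b{\left(P,E \right)} = 9 + 3 P$ ($b{\left(P,E \right)} = \left(3 + P\right) 3 = 9 + 3 P$)
$l{\left(Y \right)} = -16$ ($l{\left(Y \right)} = -1 - \left(9 + 3 \cdot 2\right) = -1 - \left(9 + 6\right) = -1 - 15 = -16$)
$\left(149 + Q{\left(t{\left(5,6 \right)},l{\left(-4 \right)} \right)}\right)^{2} = \left(149 + 9\right)^{2} = 158^{2} = 24964$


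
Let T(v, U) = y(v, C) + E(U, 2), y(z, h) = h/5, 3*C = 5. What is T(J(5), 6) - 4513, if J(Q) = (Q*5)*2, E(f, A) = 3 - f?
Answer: -13547/3 ≈ -4515.7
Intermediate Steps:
C = 5/3 (C = (1/3)*5 = 5/3 ≈ 1.6667)
y(z, h) = h/5 (y(z, h) = h*(1/5) = h/5)
J(Q) = 10*Q (J(Q) = (5*Q)*2 = 10*Q)
T(v, U) = 10/3 - U (T(v, U) = (1/5)*(5/3) + (3 - U) = 1/3 + (3 - U) = 10/3 - U)
T(J(5), 6) - 4513 = (10/3 - 1*6) - 4513 = (10/3 - 6) - 4513 = -8/3 - 4513 = -13547/3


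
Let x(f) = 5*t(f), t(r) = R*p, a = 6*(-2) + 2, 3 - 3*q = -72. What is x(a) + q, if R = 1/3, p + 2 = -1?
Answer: 20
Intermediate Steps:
p = -3 (p = -2 - 1 = -3)
R = ⅓ ≈ 0.33333
q = 25 (q = 1 - ⅓*(-72) = 1 + 24 = 25)
a = -10 (a = -12 + 2 = -10)
t(r) = -1 (t(r) = (⅓)*(-3) = -1)
x(f) = -5 (x(f) = 5*(-1) = -5)
x(a) + q = -5 + 25 = 20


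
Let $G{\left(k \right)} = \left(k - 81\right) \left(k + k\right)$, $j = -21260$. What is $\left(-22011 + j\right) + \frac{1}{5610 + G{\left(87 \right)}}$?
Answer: $- \frac{287925233}{6654} \approx -43271.0$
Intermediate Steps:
$G{\left(k \right)} = 2 k \left(-81 + k\right)$ ($G{\left(k \right)} = \left(-81 + k\right) 2 k = 2 k \left(-81 + k\right)$)
$\left(-22011 + j\right) + \frac{1}{5610 + G{\left(87 \right)}} = \left(-22011 - 21260\right) + \frac{1}{5610 + 2 \cdot 87 \left(-81 + 87\right)} = -43271 + \frac{1}{5610 + 2 \cdot 87 \cdot 6} = -43271 + \frac{1}{5610 + 1044} = -43271 + \frac{1}{6654} = - \frac{287925233}{6654}$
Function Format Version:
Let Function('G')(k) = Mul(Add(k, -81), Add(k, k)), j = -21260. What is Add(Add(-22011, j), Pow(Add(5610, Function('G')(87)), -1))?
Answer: Rational(-287925233, 6654) ≈ -43271.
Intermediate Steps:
Function('G')(k) = Mul(2, k, Add(-81, k)) (Function('G')(k) = Mul(Add(-81, k), Mul(2, k)) = Mul(2, k, Add(-81, k)))
Add(Add(-22011, j), Pow(Add(5610, Function('G')(87)), -1)) = Add(Add(-22011, -21260), Pow(Add(5610, Mul(2, 87, Add(-81, 87))), -1)) = Add(-43271, Pow(Add(5610, Mul(2, 87, 6)), -1)) = Add(-43271, Pow(Add(5610, 1044), -1)) = Add(-43271, Pow(6654, -1)) = Add(-43271, Rational(1, 6654)) = Rational(-287925233, 6654)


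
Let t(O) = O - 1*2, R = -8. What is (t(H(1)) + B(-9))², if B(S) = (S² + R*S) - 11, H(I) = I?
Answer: 19881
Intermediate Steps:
t(O) = -2 + O (t(O) = O - 2 = -2 + O)
B(S) = -11 + S² - 8*S (B(S) = (S² - 8*S) - 11 = -11 + S² - 8*S)
(t(H(1)) + B(-9))² = ((-2 + 1) + (-11 + (-9)² - 8*(-9)))² = (-1 + (-11 + 81 + 72))² = (-1 + 142)² = 141² = 19881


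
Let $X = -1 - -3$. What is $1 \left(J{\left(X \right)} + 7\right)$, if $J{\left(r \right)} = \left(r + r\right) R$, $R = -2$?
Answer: $-1$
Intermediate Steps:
$X = 2$ ($X = -1 + 3 = 2$)
$J{\left(r \right)} = - 4 r$ ($J{\left(r \right)} = \left(r + r\right) \left(-2\right) = 2 r \left(-2\right) = - 4 r$)
$1 \left(J{\left(X \right)} + 7\right) = 1 \left(\left(-4\right) 2 + 7\right) = 1 \left(-8 + 7\right) = 1 \left(-1\right) = -1$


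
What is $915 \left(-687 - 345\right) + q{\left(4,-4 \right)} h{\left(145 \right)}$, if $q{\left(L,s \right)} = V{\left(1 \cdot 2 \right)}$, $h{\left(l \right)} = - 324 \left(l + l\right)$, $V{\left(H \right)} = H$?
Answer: $-1132200$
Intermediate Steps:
$h{\left(l \right)} = - 648 l$ ($h{\left(l \right)} = - 324 \cdot 2 l = - 648 l$)
$q{\left(L,s \right)} = 2$ ($q{\left(L,s \right)} = 1 \cdot 2 = 2$)
$915 \left(-687 - 345\right) + q{\left(4,-4 \right)} h{\left(145 \right)} = 915 \left(-687 - 345\right) + 2 \left(\left(-648\right) 145\right) = 915 \left(-1032\right) + 2 \left(-93960\right) = -944280 - 187920 = -1132200$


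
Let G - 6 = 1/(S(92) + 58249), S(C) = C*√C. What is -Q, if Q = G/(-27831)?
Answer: 20353062127/94407408488103 - 184*√23/94407408488103 ≈ 0.00021559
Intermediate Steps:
S(C) = C^(3/2)
G = 6 + 1/(58249 + 184*√23) (G = 6 + 1/(92^(3/2) + 58249) = 6 + 1/(184*√23 + 58249) = 6 + 1/(58249 + 184*√23) ≈ 6.0000)
Q = -20353062127/94407408488103 + 184*√23/94407408488103 (Q = (20353062127/3392167313 - 184*√23/3392167313)/(-27831) = (20353062127/3392167313 - 184*√23/3392167313)*(-1/27831) = -20353062127/94407408488103 + 184*√23/94407408488103 ≈ -0.00021559)
-Q = -(-20353062127/94407408488103 + 184*√23/94407408488103) = 20353062127/94407408488103 - 184*√23/94407408488103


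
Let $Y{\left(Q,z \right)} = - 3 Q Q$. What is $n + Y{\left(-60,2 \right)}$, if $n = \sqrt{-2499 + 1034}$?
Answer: $-10800 + i \sqrt{1465} \approx -10800.0 + 38.275 i$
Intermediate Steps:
$n = i \sqrt{1465}$ ($n = \sqrt{-1465} = i \sqrt{1465} \approx 38.275 i$)
$Y{\left(Q,z \right)} = - 3 Q^{2}$
$n + Y{\left(-60,2 \right)} = i \sqrt{1465} - 3 \left(-60\right)^{2} = i \sqrt{1465} - 10800 = -10800 + i \sqrt{1465}$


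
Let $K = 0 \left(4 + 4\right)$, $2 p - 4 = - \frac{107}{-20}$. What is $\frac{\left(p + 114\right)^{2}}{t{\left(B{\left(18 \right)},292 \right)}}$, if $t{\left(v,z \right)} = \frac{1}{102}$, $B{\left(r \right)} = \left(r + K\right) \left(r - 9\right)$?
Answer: $\frac{1149234459}{800} \approx 1.4365 \cdot 10^{6}$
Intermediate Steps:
$p = \frac{187}{40}$ ($p = 2 + \frac{\left(-107\right) \frac{1}{-20}}{2} = 2 + \frac{\left(-107\right) \left(- \frac{1}{20}\right)}{2} = 2 + \frac{1}{2} \cdot \frac{107}{20} = 2 + \frac{107}{40} = \frac{187}{40} \approx 4.675$)
$K = 0$ ($K = 0 \cdot 8 = 0$)
$B{\left(r \right)} = r \left(-9 + r\right)$ ($B{\left(r \right)} = \left(r + 0\right) \left(r - 9\right) = r \left(-9 + r\right)$)
$t{\left(v,z \right)} = \frac{1}{102}$
$\frac{\left(p + 114\right)^{2}}{t{\left(B{\left(18 \right)},292 \right)}} = \left(\frac{187}{40} + 114\right)^{2} \frac{1}{\frac{1}{102}} = \left(\frac{4747}{40}\right)^{2} \cdot 102 = \frac{22534009}{1600} \cdot 102 = \frac{1149234459}{800}$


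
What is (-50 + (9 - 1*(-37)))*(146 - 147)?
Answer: 4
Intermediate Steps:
(-50 + (9 - 1*(-37)))*(146 - 147) = (-50 + (9 + 37))*(-1) = (-50 + 46)*(-1) = -4*(-1) = 4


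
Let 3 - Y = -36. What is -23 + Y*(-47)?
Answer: -1856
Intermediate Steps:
Y = 39 (Y = 3 - 1*(-36) = 3 + 36 = 39)
-23 + Y*(-47) = -23 + 39*(-47) = -23 - 1833 = -1856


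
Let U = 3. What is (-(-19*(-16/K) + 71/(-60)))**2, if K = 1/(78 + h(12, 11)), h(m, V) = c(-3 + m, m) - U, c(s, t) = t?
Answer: 2517962802481/3600 ≈ 6.9943e+8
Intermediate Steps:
h(m, V) = -3 + m (h(m, V) = m - 1*3 = m - 3 = -3 + m)
K = 1/87 (K = 1/(78 + (-3 + 12)) = 1/(78 + 9) = 1/87 ≈ 0.011494)
(-(-19*(-16/K) + 71/(-60)))**2 = (-(-19/((1/87)/(-16)) + 71/(-60)))**2 = (-(-19/((1/87)*(-1/16)) + 71*(-1/60)))**2 = (-(-19/(-1/1392) - 71/60))**2 = (-(-19*(-1392) - 71/60))**2 = (-(26448 - 71/60))**2 = (-1*1586809/60)**2 = (-1586809/60)**2 = 2517962802481/3600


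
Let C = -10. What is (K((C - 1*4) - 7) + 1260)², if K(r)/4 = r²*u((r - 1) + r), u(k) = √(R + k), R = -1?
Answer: -135327024 + 8890560*I*√11 ≈ -1.3533e+8 + 2.9487e+7*I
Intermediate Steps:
u(k) = √(-1 + k)
K(r) = 4*r²*√(-2 + 2*r) (K(r) = 4*(r²*√(-1 + ((r - 1) + r))) = 4*(r²*√(-1 + ((-1 + r) + r))) = 4*(r²*√(-1 + (-1 + 2*r))) = 4*(r²*√(-2 + 2*r)) = 4*r²*√(-2 + 2*r))
(K((C - 1*4) - 7) + 1260)² = (4*((-10 - 1*4) - 7)²*√(-2 + 2*((-10 - 1*4) - 7)) + 1260)² = (4*((-10 - 4) - 7)²*√(-2 + 2*((-10 - 4) - 7)) + 1260)² = (4*(-14 - 7)²*√(-2 + 2*(-14 - 7)) + 1260)² = (4*(-21)²*√(-2 + 2*(-21)) + 1260)² = (4*441*√(-2 - 42) + 1260)² = (4*441*√(-44) + 1260)² = (4*441*(2*I*√11) + 1260)² = (3528*I*√11 + 1260)² = (1260 + 3528*I*√11)²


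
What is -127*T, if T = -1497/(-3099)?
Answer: -63373/1033 ≈ -61.349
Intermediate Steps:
T = 499/1033 (T = -1497*(-1/3099) = 499/1033 ≈ 0.48306)
-127*T = -127*499/1033 = -63373/1033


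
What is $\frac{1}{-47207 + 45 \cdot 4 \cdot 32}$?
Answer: $- \frac{1}{41447} \approx -2.4127 \cdot 10^{-5}$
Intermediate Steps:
$\frac{1}{-47207 + 45 \cdot 4 \cdot 32} = \frac{1}{-47207 + 180 \cdot 32} = \frac{1}{-47207 + 5760} = \frac{1}{-41447} = - \frac{1}{41447}$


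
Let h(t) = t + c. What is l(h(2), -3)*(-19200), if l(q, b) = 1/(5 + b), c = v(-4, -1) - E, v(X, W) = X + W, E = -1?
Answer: -9600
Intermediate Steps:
v(X, W) = W + X
c = -4 (c = (-1 - 4) - 1*(-1) = -5 + 1 = -4)
h(t) = -4 + t (h(t) = t - 4 = -4 + t)
l(h(2), -3)*(-19200) = -19200/(5 - 3) = -19200/2 = (½)*(-19200) = -9600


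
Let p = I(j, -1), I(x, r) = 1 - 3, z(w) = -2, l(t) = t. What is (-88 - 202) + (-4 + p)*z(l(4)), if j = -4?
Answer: -278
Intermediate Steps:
I(x, r) = -2
p = -2
(-88 - 202) + (-4 + p)*z(l(4)) = (-88 - 202) + (-4 - 2)*(-2) = -290 - 6*(-2) = -290 + 12 = -278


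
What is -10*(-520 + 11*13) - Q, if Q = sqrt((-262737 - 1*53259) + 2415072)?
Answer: 3770 - 2*sqrt(524769) ≈ 2321.2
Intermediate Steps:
Q = 2*sqrt(524769) (Q = sqrt((-262737 - 53259) + 2415072) = sqrt(-315996 + 2415072) = sqrt(2099076) = 2*sqrt(524769) ≈ 1448.8)
-10*(-520 + 11*13) - Q = -10*(-520 + 11*13) - 2*sqrt(524769) = -10*(-520 + 143) - 2*sqrt(524769) = -10*(-377) - 2*sqrt(524769) = 3770 - 2*sqrt(524769)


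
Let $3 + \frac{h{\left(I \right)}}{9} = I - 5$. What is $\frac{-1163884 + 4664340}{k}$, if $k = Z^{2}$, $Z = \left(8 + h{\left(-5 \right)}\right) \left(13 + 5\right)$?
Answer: $\frac{875114}{962361} \approx 0.90934$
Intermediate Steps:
$h{\left(I \right)} = -72 + 9 I$ ($h{\left(I \right)} = -27 + 9 \left(I - 5\right) = -27 + 9 \left(-5 + I\right) = -27 + \left(-45 + 9 I\right) = -72 + 9 I$)
$Z = -1962$ ($Z = \left(8 + \left(-72 + 9 \left(-5\right)\right)\right) \left(13 + 5\right) = \left(8 - 117\right) 18 = \left(-109\right) 18 = -1962$)
$k = 3849444$ ($k = \left(-1962\right)^{2} = 3849444$)
$\frac{-1163884 + 4664340}{k} = \frac{-1163884 + 4664340}{3849444} = 3500456 \cdot \frac{1}{3849444} = \frac{875114}{962361}$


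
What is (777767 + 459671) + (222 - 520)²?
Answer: 1326242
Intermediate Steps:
(777767 + 459671) + (222 - 520)² = 1237438 + (-298)² = 1237438 + 88804 = 1326242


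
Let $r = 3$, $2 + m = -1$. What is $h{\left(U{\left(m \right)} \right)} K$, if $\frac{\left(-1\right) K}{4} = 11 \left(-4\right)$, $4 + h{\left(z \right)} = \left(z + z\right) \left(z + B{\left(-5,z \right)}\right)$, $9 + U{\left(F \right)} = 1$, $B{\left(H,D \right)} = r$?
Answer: $13376$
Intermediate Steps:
$m = -3$ ($m = -2 - 1 = -3$)
$B{\left(H,D \right)} = 3$
$U{\left(F \right)} = -8$ ($U{\left(F \right)} = -9 + 1 = -8$)
$h{\left(z \right)} = -4 + 2 z \left(3 + z\right)$ ($h{\left(z \right)} = -4 + \left(z + z\right) \left(z + 3\right) = -4 + 2 z \left(3 + z\right)$)
$K = 176$ ($K = - 4 \cdot 11 \left(-4\right) = \left(-4\right) \left(-44\right) = 176$)
$h{\left(U{\left(m \right)} \right)} K = \left(-4 + 2 \left(-8\right)^{2} + 6 \left(-8\right)\right) 176 = \left(-4 + 2 \cdot 64 - 48\right) 176 = \left(-4 + 128 - 48\right) 176 = 76 \cdot 176 = 13376$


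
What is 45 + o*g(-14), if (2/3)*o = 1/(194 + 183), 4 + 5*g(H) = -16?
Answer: 16959/377 ≈ 44.984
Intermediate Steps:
g(H) = -4 (g(H) = -4/5 + (1/5)*(-16) = -4/5 - 16/5 = -4)
o = 3/754 (o = 3/(2*(194 + 183)) = (3/2)/377 = (3/2)*(1/377) = 3/754 ≈ 0.0039788)
45 + o*g(-14) = 45 + (3/754)*(-4) = 45 - 6/377 = 16959/377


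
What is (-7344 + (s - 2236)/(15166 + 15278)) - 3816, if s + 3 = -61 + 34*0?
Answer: -84939335/7611 ≈ -11160.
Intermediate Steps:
s = -64 (s = -3 + (-61 + 34*0) = -3 + (-61 + 0) = -3 - 61 = -64)
(-7344 + (s - 2236)/(15166 + 15278)) - 3816 = (-7344 + (-64 - 2236)/(15166 + 15278)) - 3816 = (-7344 - 2300/30444) - 3816 = (-7344 - 2300*1/30444) - 3816 = (-7344 - 575/7611) - 3816 = -55895759/7611 - 3816 = -84939335/7611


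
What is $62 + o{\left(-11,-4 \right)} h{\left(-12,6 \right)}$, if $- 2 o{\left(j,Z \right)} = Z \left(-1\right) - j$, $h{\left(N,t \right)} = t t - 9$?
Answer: $- \frac{281}{2} \approx -140.5$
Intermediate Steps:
$h{\left(N,t \right)} = -9 + t^{2}$ ($h{\left(N,t \right)} = t^{2} - 9 = -9 + t^{2}$)
$o{\left(j,Z \right)} = \frac{Z}{2} + \frac{j}{2}$ ($o{\left(j,Z \right)} = - \frac{Z \left(-1\right) - j}{2} = - \frac{- Z - j}{2} = \frac{Z}{2} + \frac{j}{2}$)
$62 + o{\left(-11,-4 \right)} h{\left(-12,6 \right)} = 62 + \left(\frac{1}{2} \left(-4\right) + \frac{1}{2} \left(-11\right)\right) \left(-9 + 6^{2}\right) = 62 + \left(-2 - \frac{11}{2}\right) \left(-9 + 36\right) = 62 - \frac{405}{2} = - \frac{281}{2}$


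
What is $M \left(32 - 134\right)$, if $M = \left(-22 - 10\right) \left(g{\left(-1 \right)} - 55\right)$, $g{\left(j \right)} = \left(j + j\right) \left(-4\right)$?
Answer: $-153408$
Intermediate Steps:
$g{\left(j \right)} = - 8 j$ ($g{\left(j \right)} = 2 j \left(-4\right) = - 8 j$)
$M = 1504$ ($M = \left(-22 - 10\right) \left(\left(-8\right) \left(-1\right) - 55\right) = - 32 \left(8 - 55\right) = \left(-32\right) \left(-47\right) = 1504$)
$M \left(32 - 134\right) = 1504 \left(32 - 134\right) = 1504 \left(-102\right) = -153408$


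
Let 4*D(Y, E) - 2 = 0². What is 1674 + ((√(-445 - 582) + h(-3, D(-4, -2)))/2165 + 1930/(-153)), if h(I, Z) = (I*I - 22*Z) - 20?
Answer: 550322314/331245 + I*√1027/2165 ≈ 1661.4 + 0.014802*I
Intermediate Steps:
D(Y, E) = ½ (D(Y, E) = ½ + (¼)*0² = ½ + (¼)*0 = ½ + 0 = ½)
h(I, Z) = -20 + I² - 22*Z (h(I, Z) = (I² - 22*Z) - 20 = -20 + I² - 22*Z)
1674 + ((√(-445 - 582) + h(-3, D(-4, -2)))/2165 + 1930/(-153)) = 1674 + ((√(-445 - 582) + (-20 + (-3)² - 22*½))/2165 + 1930/(-153)) = 1674 + ((√(-1027) + (-20 + 9 - 11))*(1/2165) + 1930*(-1/153)) = 1674 + ((I*√1027 - 22)*(1/2165) - 1930/153) = 1674 + ((-22 + I*√1027)*(1/2165) - 1930/153) = 1674 + ((-22/2165 + I*√1027/2165) - 1930/153) = 1674 + (-4181816/331245 + I*√1027/2165) = 550322314/331245 + I*√1027/2165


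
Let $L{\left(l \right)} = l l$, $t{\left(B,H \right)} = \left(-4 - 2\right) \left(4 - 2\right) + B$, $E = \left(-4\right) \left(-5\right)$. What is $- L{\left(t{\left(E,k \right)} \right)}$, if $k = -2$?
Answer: $-64$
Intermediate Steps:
$E = 20$
$t{\left(B,H \right)} = -12 + B$ ($t{\left(B,H \right)} = \left(-6\right) 2 + B = -12 + B$)
$L{\left(l \right)} = l^{2}$
$- L{\left(t{\left(E,k \right)} \right)} = - \left(-12 + 20\right)^{2} = - 8^{2} = \left(-1\right) 64 = -64$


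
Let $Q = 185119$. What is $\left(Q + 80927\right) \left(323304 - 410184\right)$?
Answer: $-23114076480$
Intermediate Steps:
$\left(Q + 80927\right) \left(323304 - 410184\right) = \left(185119 + 80927\right) \left(323304 - 410184\right) = 266046 \left(-86880\right) = -23114076480$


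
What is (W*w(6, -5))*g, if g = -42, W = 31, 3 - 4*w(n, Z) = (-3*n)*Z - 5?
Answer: 26691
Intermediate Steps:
w(n, Z) = 2 + 3*Z*n/4 (w(n, Z) = ¾ - ((-3*n)*Z - 5)/4 = ¾ - (-3*Z*n - 5)/4 = ¾ - (-5 - 3*Z*n)/4 = ¾ + (5/4 + 3*Z*n/4) = 2 + 3*Z*n/4)
(W*w(6, -5))*g = (31*(2 + (¾)*(-5)*6))*(-42) = (31*(2 - 45/2))*(-42) = (31*(-41/2))*(-42) = -1271/2*(-42) = 26691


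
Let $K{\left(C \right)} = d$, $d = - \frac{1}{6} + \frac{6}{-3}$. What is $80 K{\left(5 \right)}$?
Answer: $- \frac{520}{3} \approx -173.33$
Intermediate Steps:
$d = - \frac{13}{6}$ ($d = \left(-1\right) \frac{1}{6} + 6 \left(- \frac{1}{3}\right) = - \frac{1}{6} - 2 = - \frac{13}{6} \approx -2.1667$)
$K{\left(C \right)} = - \frac{13}{6}$
$80 K{\left(5 \right)} = 80 \left(- \frac{13}{6}\right) = - \frac{520}{3}$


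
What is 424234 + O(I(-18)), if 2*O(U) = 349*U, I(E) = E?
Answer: 421093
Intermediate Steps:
O(U) = 349*U/2 (O(U) = (349*U)/2 = 349*U/2)
424234 + O(I(-18)) = 424234 + (349/2)*(-18) = 424234 - 3141 = 421093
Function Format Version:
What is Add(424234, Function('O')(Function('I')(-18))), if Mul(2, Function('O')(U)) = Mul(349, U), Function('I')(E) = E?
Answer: 421093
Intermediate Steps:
Function('O')(U) = Mul(Rational(349, 2), U) (Function('O')(U) = Mul(Rational(1, 2), Mul(349, U)) = Mul(Rational(349, 2), U))
Add(424234, Function('O')(Function('I')(-18))) = Add(424234, Mul(Rational(349, 2), -18)) = Add(424234, -3141) = 421093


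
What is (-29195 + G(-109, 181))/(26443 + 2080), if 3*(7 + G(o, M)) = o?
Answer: -87715/85569 ≈ -1.0251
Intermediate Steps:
G(o, M) = -7 + o/3
(-29195 + G(-109, 181))/(26443 + 2080) = (-29195 + (-7 + (⅓)*(-109)))/(26443 + 2080) = (-29195 + (-7 - 109/3))/28523 = (-29195 - 130/3)*(1/28523) = -87715/3*1/28523 = -87715/85569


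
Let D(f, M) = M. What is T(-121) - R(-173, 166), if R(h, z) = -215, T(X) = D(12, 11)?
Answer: 226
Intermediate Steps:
T(X) = 11
T(-121) - R(-173, 166) = 11 - 1*(-215) = 11 + 215 = 226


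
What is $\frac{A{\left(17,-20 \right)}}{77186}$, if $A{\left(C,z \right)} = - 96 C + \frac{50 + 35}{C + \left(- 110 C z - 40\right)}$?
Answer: $- \frac{60999179}{2884981122} \approx -0.021144$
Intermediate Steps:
$A{\left(C,z \right)} = - 96 C + \frac{85}{-40 + C - 110 C z}$ ($A{\left(C,z \right)} = - 96 C + \frac{85}{C - \left(40 + 110 C z\right)} = - 96 C + \frac{85}{-40 + C - 110 C z}$)
$\frac{A{\left(17,-20 \right)}}{77186} = \frac{\frac{1}{40 - 17 + 110 \cdot 17 \left(-20\right)} \left(-85 - 65280 + 96 \cdot 17^{2} - - 211200 \cdot 17^{2}\right)}{77186} = \frac{-85 - 65280 + 96 \cdot 289 - \left(-211200\right) 289}{40 - 17 - 37400} \cdot \frac{1}{77186} = \frac{-85 - 65280 + 27744 + 61036800}{-37377} \cdot \frac{1}{77186} = \left(- \frac{1}{37377}\right) 60999179 \cdot \frac{1}{77186} = \left(- \frac{60999179}{37377}\right) \frac{1}{77186} = - \frac{60999179}{2884981122}$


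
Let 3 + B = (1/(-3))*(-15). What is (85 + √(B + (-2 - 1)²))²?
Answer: (85 + √11)² ≈ 7799.8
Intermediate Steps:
B = 2 (B = -3 + (1/(-3))*(-15) = -3 + (1*(-⅓))*(-15) = -3 - ⅓*(-15) = -3 + 5 = 2)
(85 + √(B + (-2 - 1)²))² = (85 + √(2 + (-2 - 1)²))² = (85 + √(2 + (-3)²))² = (85 + √(2 + 9))² = (85 + √11)²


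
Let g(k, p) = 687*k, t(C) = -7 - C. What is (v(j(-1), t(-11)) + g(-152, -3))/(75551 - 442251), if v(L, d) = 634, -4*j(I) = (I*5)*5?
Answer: 10379/36670 ≈ 0.28304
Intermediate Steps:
j(I) = -25*I/4 (j(I) = -I*5*5/4 = -5*I*5/4 = -25*I/4)
(v(j(-1), t(-11)) + g(-152, -3))/(75551 - 442251) = (634 + 687*(-152))/(75551 - 442251) = (634 - 104424)/(-366700) = -103790*(-1/366700) = 10379/36670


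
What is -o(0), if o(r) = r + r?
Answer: 0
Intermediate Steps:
o(r) = 2*r
-o(0) = -2*0 = -1*0 = 0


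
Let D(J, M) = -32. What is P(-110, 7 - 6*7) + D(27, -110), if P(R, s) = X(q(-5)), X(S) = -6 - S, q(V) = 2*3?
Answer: -44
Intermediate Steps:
q(V) = 6
P(R, s) = -12 (P(R, s) = -6 - 1*6 = -6 - 6 = -12)
P(-110, 7 - 6*7) + D(27, -110) = -12 - 32 = -44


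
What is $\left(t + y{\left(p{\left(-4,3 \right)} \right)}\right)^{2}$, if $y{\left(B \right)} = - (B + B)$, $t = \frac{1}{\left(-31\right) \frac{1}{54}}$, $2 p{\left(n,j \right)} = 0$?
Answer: $\frac{2916}{961} \approx 3.0343$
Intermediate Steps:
$p{\left(n,j \right)} = 0$ ($p{\left(n,j \right)} = \frac{1}{2} \cdot 0 = 0$)
$t = - \frac{54}{31}$ ($t = \frac{1}{\left(-31\right) \frac{1}{54}} = \frac{1}{- \frac{31}{54}} = - \frac{54}{31} \approx -1.7419$)
$y{\left(B \right)} = - 2 B$
$\left(t + y{\left(p{\left(-4,3 \right)} \right)}\right)^{2} = \left(- \frac{54}{31} - 0\right)^{2} = \left(- \frac{54}{31} + 0\right)^{2} = \left(- \frac{54}{31}\right)^{2} = \frac{2916}{961}$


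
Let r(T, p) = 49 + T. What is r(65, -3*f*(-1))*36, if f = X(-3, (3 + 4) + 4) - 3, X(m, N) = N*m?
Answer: 4104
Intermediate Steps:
f = -36 (f = ((3 + 4) + 4)*(-3) - 3 = (7 + 4)*(-3) - 3 = 11*(-3) - 3 = -33 - 3 = -36)
r(65, -3*f*(-1))*36 = (49 + 65)*36 = 114*36 = 4104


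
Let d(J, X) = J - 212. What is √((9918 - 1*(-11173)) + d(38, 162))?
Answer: √20917 ≈ 144.63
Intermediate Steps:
d(J, X) = -212 + J
√((9918 - 1*(-11173)) + d(38, 162)) = √((9918 - 1*(-11173)) + (-212 + 38)) = √((9918 + 11173) - 174) = √(21091 - 174) = √20917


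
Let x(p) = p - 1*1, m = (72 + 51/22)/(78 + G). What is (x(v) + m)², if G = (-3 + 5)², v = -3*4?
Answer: 475981489/3254416 ≈ 146.26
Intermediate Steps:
v = -12
G = 4 (G = 2² = 4)
m = 1635/1804 (m = (72 + 51/22)/(78 + 4) = (72 + 51*(1/22))/82 = (72 + 51/22)*(1/82) = (1635/22)*(1/82) = 1635/1804 ≈ 0.90632)
x(p) = -1 + p (x(p) = p - 1 = -1 + p)
(x(v) + m)² = ((-1 - 12) + 1635/1804)² = (-13 + 1635/1804)² = (-21817/1804)² = 475981489/3254416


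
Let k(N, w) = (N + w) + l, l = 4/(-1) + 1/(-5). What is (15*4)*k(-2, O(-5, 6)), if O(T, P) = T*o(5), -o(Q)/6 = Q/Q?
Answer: 1428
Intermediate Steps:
o(Q) = -6 (o(Q) = -6*Q/Q = -6*1 = -6)
l = -21/5 (l = 4*(-1) + 1*(-⅕) = -4 - ⅕ = -21/5 ≈ -4.2000)
O(T, P) = -6*T (O(T, P) = T*(-6) = -6*T)
k(N, w) = -21/5 + N + w (k(N, w) = (N + w) - 21/5 = -21/5 + N + w)
(15*4)*k(-2, O(-5, 6)) = (15*4)*(-21/5 - 2 - 6*(-5)) = 60*(-21/5 - 2 + 30) = 60*(119/5) = 1428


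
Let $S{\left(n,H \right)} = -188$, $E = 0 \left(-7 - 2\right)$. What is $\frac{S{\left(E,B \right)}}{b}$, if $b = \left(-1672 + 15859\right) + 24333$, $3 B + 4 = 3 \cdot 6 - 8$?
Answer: $- \frac{47}{9630} \approx -0.0048806$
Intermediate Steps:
$E = 0$ ($E = 0 \left(-9\right) = 0$)
$B = 2$ ($B = - \frac{4}{3} + \frac{3 \cdot 6 - 8}{3} = - \frac{4}{3} + \frac{18 - 8}{3} = - \frac{4}{3} + \frac{1}{3} \cdot 10 = - \frac{4}{3} + \frac{10}{3} = 2$)
$b = 38520$ ($b = 14187 + 24333 = 38520$)
$\frac{S{\left(E,B \right)}}{b} = - \frac{188}{38520} = \left(-188\right) \frac{1}{38520} = - \frac{47}{9630}$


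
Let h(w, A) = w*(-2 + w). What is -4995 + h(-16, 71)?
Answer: -4707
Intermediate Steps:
-4995 + h(-16, 71) = -4995 - 16*(-2 - 16) = -4995 - 16*(-18) = -4995 + 288 = -4707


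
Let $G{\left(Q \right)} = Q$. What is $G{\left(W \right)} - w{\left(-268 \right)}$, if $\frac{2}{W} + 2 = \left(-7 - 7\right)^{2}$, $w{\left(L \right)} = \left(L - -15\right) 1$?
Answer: $\frac{24542}{97} \approx 253.01$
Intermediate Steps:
$w{\left(L \right)} = 15 + L$ ($w{\left(L \right)} = \left(L + 15\right) 1 = \left(15 + L\right) 1 = 15 + L$)
$W = \frac{1}{97}$ ($W = \frac{2}{-2 + \left(-7 - 7\right)^{2}} = \frac{2}{-2 + \left(-14\right)^{2}} = \frac{2}{-2 + 196} = \frac{2}{194} = 2 \cdot \frac{1}{194} = \frac{1}{97} \approx 0.010309$)
$G{\left(W \right)} - w{\left(-268 \right)} = \frac{1}{97} - \left(15 - 268\right) = \frac{1}{97} - -253 = \frac{1}{97} + 253 = \frac{24542}{97}$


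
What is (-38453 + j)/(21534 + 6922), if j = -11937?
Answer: -25195/14228 ≈ -1.7708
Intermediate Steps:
(-38453 + j)/(21534 + 6922) = (-38453 - 11937)/(21534 + 6922) = -50390/28456 = -50390*1/28456 = -25195/14228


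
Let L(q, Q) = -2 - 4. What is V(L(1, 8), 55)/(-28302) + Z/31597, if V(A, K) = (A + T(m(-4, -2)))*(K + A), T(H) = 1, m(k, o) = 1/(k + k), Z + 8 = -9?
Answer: 7260131/894258294 ≈ 0.0081186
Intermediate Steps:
Z = -17 (Z = -8 - 9 = -17)
m(k, o) = 1/(2*k)
L(q, Q) = -6
V(A, K) = (1 + A)*(A + K) (V(A, K) = (A + 1)*(K + A) = (1 + A)*(A + K))
V(L(1, 8), 55)/(-28302) + Z/31597 = (-6 + 55 + (-6)² - 6*55)/(-28302) - 17/31597 = (-6 + 55 + 36 - 330)*(-1/28302) - 17*1/31597 = -245*(-1/28302) - 17/31597 = 245/28302 - 17/31597 = 7260131/894258294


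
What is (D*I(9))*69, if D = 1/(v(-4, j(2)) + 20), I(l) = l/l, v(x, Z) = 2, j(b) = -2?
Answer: 69/22 ≈ 3.1364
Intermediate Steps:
I(l) = 1
D = 1/22 (D = 1/(2 + 20) = 1/22 ≈ 0.045455)
(D*I(9))*69 = ((1/22)*1)*69 = (1/22)*69 = 69/22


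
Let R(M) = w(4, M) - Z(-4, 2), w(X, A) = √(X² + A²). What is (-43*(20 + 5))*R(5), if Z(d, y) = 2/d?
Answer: -1075/2 - 1075*√41 ≈ -7420.9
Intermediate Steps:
w(X, A) = √(A² + X²)
R(M) = ½ + √(16 + M²) (R(M) = √(M² + 4²) - 2/(-4) = √(M² + 16) - 2*(-1)/4 = √(16 + M²) - 1*(-½) = √(16 + M²) + ½ = ½ + √(16 + M²))
(-43*(20 + 5))*R(5) = (-43*(20 + 5))*(½ + √(16 + 5²)) = (-43*25)*(½ + √(16 + 25)) = -1075*(½ + √41) = -1075/2 - 1075*√41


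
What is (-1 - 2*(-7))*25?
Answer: 325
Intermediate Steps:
(-1 - 2*(-7))*25 = (-1 + 14)*25 = 13*25 = 325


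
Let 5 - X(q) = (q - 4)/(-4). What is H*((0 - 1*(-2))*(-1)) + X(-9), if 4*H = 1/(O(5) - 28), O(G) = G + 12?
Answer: 79/44 ≈ 1.7955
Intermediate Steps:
O(G) = 12 + G
H = -1/44 (H = 1/(4*((12 + 5) - 28)) = 1/(4*(17 - 28)) = (1/4)/(-11) = (1/4)*(-1/11) = -1/44 ≈ -0.022727)
X(q) = 4 + q/4 (X(q) = 5 - (q - 4)/(-4) = 5 - (-4 + q)*(-1)/4 = 5 - (1 - q/4) = 5 + (-1 + q/4) = 4 + q/4)
H*((0 - 1*(-2))*(-1)) + X(-9) = -(0 - 1*(-2))*(-1)/44 + (4 + (1/4)*(-9)) = -(0 + 2)*(-1)/44 + (4 - 9/4) = -(-1)/22 + 7/4 = -1/44*(-2) + 7/4 = 1/22 + 7/4 = 79/44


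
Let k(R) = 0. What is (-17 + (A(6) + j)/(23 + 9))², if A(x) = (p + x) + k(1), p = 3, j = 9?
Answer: 69169/256 ≈ 270.19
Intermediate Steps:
A(x) = 3 + x (A(x) = (3 + x) + 0 = 3 + x)
(-17 + (A(6) + j)/(23 + 9))² = (-17 + ((3 + 6) + 9)/(23 + 9))² = (-17 + (9 + 9)/32)² = (-17 + 18*(1/32))² = (-17 + 9/16)² = (-263/16)² = 69169/256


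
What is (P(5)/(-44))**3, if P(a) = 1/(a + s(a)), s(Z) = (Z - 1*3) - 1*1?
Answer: -1/18399744 ≈ -5.4349e-8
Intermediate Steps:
s(Z) = -4 + Z (s(Z) = (Z - 3) - 1 = (-3 + Z) - 1 = -4 + Z)
P(a) = 1/(-4 + 2*a) (P(a) = 1/(a + (-4 + a)) = 1/(-4 + 2*a))
(P(5)/(-44))**3 = ((1/(2*(-2 + 5)))/(-44))**3 = (((1/2)/3)*(-1/44))**3 = (((1/2)*(1/3))*(-1/44))**3 = ((1/6)*(-1/44))**3 = (-1/264)**3 = -1/18399744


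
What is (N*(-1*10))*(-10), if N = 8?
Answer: 800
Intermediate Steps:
(N*(-1*10))*(-10) = (8*(-1*10))*(-10) = (8*(-10))*(-10) = -80*(-10) = 800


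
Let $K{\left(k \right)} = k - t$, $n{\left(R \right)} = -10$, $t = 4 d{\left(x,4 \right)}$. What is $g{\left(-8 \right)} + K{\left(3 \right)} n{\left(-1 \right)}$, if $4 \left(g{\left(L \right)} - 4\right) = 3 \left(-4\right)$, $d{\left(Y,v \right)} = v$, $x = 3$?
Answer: $131$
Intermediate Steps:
$t = 16$ ($t = 4 \cdot 4 = 16$)
$g{\left(L \right)} = 1$ ($g{\left(L \right)} = 4 + \frac{3 \left(-4\right)}{4} = 4 + \frac{1}{4} \left(-12\right) = 4 - 3 = 1$)
$K{\left(k \right)} = -16 + k$ ($K{\left(k \right)} = k - 16 = -16 + k$)
$g{\left(-8 \right)} + K{\left(3 \right)} n{\left(-1 \right)} = 1 + \left(-16 + 3\right) \left(-10\right) = 1 - -130 = 1 + 130 = 131$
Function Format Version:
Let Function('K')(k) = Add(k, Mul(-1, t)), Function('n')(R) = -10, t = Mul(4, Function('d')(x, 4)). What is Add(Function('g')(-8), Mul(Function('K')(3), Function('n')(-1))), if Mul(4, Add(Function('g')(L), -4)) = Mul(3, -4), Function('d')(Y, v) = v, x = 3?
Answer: 131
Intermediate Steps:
t = 16 (t = Mul(4, 4) = 16)
Function('g')(L) = 1 (Function('g')(L) = Add(4, Mul(Rational(1, 4), Mul(3, -4))) = Add(4, Mul(Rational(1, 4), -12)) = Add(4, -3) = 1)
Function('K')(k) = Add(-16, k) (Function('K')(k) = Add(k, Mul(-1, 16)) = Add(k, -16) = Add(-16, k))
Add(Function('g')(-8), Mul(Function('K')(3), Function('n')(-1))) = Add(1, Mul(Add(-16, 3), -10)) = Add(1, Mul(-13, -10)) = Add(1, 130) = 131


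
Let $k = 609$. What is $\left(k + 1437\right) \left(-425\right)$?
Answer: $-869550$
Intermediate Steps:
$\left(k + 1437\right) \left(-425\right) = \left(609 + 1437\right) \left(-425\right) = 2046 \left(-425\right) = -869550$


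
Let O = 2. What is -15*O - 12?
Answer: -42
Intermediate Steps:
-15*O - 12 = -15*2 - 12 = -30 - 12 = -42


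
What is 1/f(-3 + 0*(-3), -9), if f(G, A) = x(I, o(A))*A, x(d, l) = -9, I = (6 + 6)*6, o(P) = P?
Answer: 1/81 ≈ 0.012346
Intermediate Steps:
I = 72 (I = 12*6 = 72)
f(G, A) = -9*A
1/f(-3 + 0*(-3), -9) = 1/(-9*(-9)) = 1/81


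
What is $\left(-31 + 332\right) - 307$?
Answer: $-6$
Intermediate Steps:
$\left(-31 + 332\right) - 307 = 301 - 307 = -6$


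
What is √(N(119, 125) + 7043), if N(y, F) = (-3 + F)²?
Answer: √21927 ≈ 148.08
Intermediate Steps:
√(N(119, 125) + 7043) = √((-3 + 125)² + 7043) = √(122² + 7043) = √(14884 + 7043) = √21927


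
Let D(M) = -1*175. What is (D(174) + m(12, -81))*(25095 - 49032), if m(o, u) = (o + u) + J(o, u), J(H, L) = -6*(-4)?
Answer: 5266140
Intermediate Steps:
J(H, L) = 24
m(o, u) = 24 + o + u (m(o, u) = (o + u) + 24 = 24 + o + u)
D(M) = -175
(D(174) + m(12, -81))*(25095 - 49032) = (-175 + (24 + 12 - 81))*(25095 - 49032) = (-175 - 45)*(-23937) = -220*(-23937) = 5266140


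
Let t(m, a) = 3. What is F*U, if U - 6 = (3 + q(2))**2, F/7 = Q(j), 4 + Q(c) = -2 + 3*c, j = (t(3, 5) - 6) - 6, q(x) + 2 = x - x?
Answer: -1617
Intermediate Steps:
q(x) = -2 (q(x) = -2 + (x - x) = -2 + 0 = -2)
j = -9 (j = (3 - 6) - 6 = -3 - 6 = -9)
Q(c) = -6 + 3*c (Q(c) = -4 + (-2 + 3*c) = -6 + 3*c)
F = -231 (F = 7*(-6 + 3*(-9)) = 7*(-6 - 27) = 7*(-33) = -231)
U = 7 (U = 6 + (3 - 2)**2 = 6 + 1**2 = 6 + 1 = 7)
F*U = -231*7 = -1617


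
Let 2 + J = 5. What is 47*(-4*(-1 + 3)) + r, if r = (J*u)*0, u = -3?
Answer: -376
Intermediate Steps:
J = 3 (J = -2 + 5 = 3)
r = 0 (r = (3*(-3))*0 = -9*0 = 0)
47*(-4*(-1 + 3)) + r = 47*(-4*(-1 + 3)) + 0 = 47*(-4*2) + 0 = 47*(-8) + 0 = -376 + 0 = -376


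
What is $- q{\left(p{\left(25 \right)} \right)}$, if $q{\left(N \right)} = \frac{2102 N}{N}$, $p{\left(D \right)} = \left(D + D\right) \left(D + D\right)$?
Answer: $-2102$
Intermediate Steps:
$p{\left(D \right)} = 4 D^{2}$ ($p{\left(D \right)} = 2 D 2 D = 4 D^{2}$)
$q{\left(N \right)} = 2102$
$- q{\left(p{\left(25 \right)} \right)} = \left(-1\right) 2102 = -2102$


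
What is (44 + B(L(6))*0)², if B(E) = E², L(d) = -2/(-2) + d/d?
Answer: 1936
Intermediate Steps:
L(d) = 2 (L(d) = -2*(-½) + 1 = 1 + 1 = 2)
(44 + B(L(6))*0)² = (44 + 2²*0)² = (44 + 4*0)² = (44 + 0)² = 44² = 1936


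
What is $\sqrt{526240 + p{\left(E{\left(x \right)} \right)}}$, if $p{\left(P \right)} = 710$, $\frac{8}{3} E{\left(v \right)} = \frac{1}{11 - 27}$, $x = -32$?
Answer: $15 \sqrt{2342} \approx 725.91$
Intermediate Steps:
$E{\left(v \right)} = - \frac{3}{128}$ ($E{\left(v \right)} = \frac{3}{8 \left(11 - 27\right)} = \frac{3}{8 \left(-16\right)} = \frac{3}{8} \left(- \frac{1}{16}\right) = - \frac{3}{128}$)
$\sqrt{526240 + p{\left(E{\left(x \right)} \right)}} = \sqrt{526240 + 710} = \sqrt{526950} = 15 \sqrt{2342}$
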